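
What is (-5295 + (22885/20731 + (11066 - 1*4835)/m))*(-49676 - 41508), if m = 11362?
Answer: 56845239667216328/117772811 ≈ 4.8267e+8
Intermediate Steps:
(-5295 + (22885/20731 + (11066 - 1*4835)/m))*(-49676 - 41508) = (-5295 + (22885/20731 + (11066 - 1*4835)/11362))*(-49676 - 41508) = (-5295 + (22885*(1/20731) + (11066 - 4835)*(1/11362)))*(-91184) = (-5295 + (22885/20731 + 6231*(1/11362)))*(-91184) = (-5295 + (22885/20731 + 6231/11362))*(-91184) = (-5295 + 389194231/235545622)*(-91184) = -1246824874259/235545622*(-91184) = 56845239667216328/117772811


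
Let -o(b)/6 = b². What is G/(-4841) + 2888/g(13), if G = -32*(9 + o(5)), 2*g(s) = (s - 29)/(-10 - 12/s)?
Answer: 5278738/1339 ≈ 3942.3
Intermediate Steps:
o(b) = -6*b²
g(s) = (-29 + s)/(2*(-10 - 12/s)) (g(s) = ((s - 29)/(-10 - 12/s))/2 = ((-29 + s)/(-10 - 12/s))/2 = (-29 + s)/(2*(-10 - 12/s)))
G = 4512 (G = -32*(9 - 6*5²) = -32*(9 - 6*25) = -32*(9 - 150) = -32*(-141) = 4512)
G/(-4841) + 2888/g(13) = 4512/(-4841) + 2888/(((¼)*13*(29 - 1*13)/(6 + 5*13))) = 4512*(-1/4841) + 2888/(((¼)*13*(29 - 13)/(6 + 65))) = -96/103 + 2888/(((¼)*13*16/71)) = -96/103 + 2888/(((¼)*13*(1/71)*16)) = -96/103 + 2888/(52/71) = -96/103 + 2888*(71/52) = -96/103 + 51262/13 = 5278738/1339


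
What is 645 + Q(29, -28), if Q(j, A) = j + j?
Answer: 703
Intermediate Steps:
Q(j, A) = 2*j
645 + Q(29, -28) = 645 + 2*29 = 645 + 58 = 703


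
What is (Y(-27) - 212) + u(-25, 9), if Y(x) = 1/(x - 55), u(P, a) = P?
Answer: -19435/82 ≈ -237.01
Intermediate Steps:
Y(x) = 1/(-55 + x)
(Y(-27) - 212) + u(-25, 9) = (1/(-55 - 27) - 212) - 25 = (1/(-82) - 212) - 25 = (-1/82 - 212) - 25 = -17385/82 - 25 = -19435/82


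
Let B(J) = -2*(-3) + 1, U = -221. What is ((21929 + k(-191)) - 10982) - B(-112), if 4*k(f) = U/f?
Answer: 8358381/764 ≈ 10940.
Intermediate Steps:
k(f) = -221/(4*f) (k(f) = (-221/f)/4 = -221/(4*f))
B(J) = 7 (B(J) = 6 + 1 = 7)
((21929 + k(-191)) - 10982) - B(-112) = ((21929 - 221/4/(-191)) - 10982) - 1*7 = ((21929 - 221/4*(-1/191)) - 10982) - 7 = ((21929 + 221/764) - 10982) - 7 = (16753977/764 - 10982) - 7 = 8363729/764 - 7 = 8358381/764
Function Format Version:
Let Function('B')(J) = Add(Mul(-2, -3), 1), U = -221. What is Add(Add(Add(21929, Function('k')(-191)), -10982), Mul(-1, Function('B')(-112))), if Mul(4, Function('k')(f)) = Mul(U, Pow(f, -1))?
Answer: Rational(8358381, 764) ≈ 10940.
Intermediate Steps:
Function('k')(f) = Mul(Rational(-221, 4), Pow(f, -1)) (Function('k')(f) = Mul(Rational(1, 4), Mul(-221, Pow(f, -1))) = Mul(Rational(-221, 4), Pow(f, -1)))
Function('B')(J) = 7 (Function('B')(J) = Add(6, 1) = 7)
Add(Add(Add(21929, Function('k')(-191)), -10982), Mul(-1, Function('B')(-112))) = Add(Add(Add(21929, Mul(Rational(-221, 4), Pow(-191, -1))), -10982), Mul(-1, 7)) = Add(Add(Add(21929, Mul(Rational(-221, 4), Rational(-1, 191))), -10982), -7) = Add(Add(Add(21929, Rational(221, 764)), -10982), -7) = Add(Add(Rational(16753977, 764), -10982), -7) = Add(Rational(8363729, 764), -7) = Rational(8358381, 764)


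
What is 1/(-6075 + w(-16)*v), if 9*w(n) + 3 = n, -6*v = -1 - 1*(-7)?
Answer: -9/54656 ≈ -0.00016467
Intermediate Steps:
v = -1 (v = -(-1 - 1*(-7))/6 = -(-1 + 7)/6 = -⅙*6 = -1)
w(n) = -⅓ + n/9
1/(-6075 + w(-16)*v) = 1/(-6075 + (-⅓ + (⅑)*(-16))*(-1)) = 1/(-6075 + (-⅓ - 16/9)*(-1)) = 1/(-6075 - 19/9*(-1)) = 1/(-6075 + 19/9) = 1/(-54656/9) = -9/54656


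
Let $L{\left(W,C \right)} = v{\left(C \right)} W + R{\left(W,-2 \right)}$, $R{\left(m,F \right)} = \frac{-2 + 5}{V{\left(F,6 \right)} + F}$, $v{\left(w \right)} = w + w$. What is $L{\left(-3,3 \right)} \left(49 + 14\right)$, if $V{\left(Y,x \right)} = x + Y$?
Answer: $- \frac{2079}{2} \approx -1039.5$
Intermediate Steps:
$V{\left(Y,x \right)} = Y + x$
$v{\left(w \right)} = 2 w$
$R{\left(m,F \right)} = \frac{3}{6 + 2 F}$ ($R{\left(m,F \right)} = \frac{-2 + 5}{\left(F + 6\right) + F} = \frac{3}{\left(6 + F\right) + F} = \frac{3}{6 + 2 F}$)
$L{\left(W,C \right)} = \frac{3}{2} + 2 C W$ ($L{\left(W,C \right)} = 2 C W + \frac{3}{2 \left(3 - 2\right)} = 2 C W + \frac{3}{2 \cdot 1} = 2 C W + \frac{3}{2} \cdot 1 = 2 C W + \frac{3}{2} = \frac{3}{2} + 2 C W$)
$L{\left(-3,3 \right)} \left(49 + 14\right) = \left(\frac{3}{2} + 2 \cdot 3 \left(-3\right)\right) \left(49 + 14\right) = \left(\frac{3}{2} - 18\right) 63 = \left(- \frac{33}{2}\right) 63 = - \frac{2079}{2}$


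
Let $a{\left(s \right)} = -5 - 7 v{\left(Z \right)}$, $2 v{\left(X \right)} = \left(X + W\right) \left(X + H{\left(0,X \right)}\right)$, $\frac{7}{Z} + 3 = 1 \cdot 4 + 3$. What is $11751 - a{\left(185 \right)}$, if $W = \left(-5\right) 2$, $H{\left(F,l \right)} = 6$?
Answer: $\frac{369031}{32} \approx 11532.0$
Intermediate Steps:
$Z = \frac{7}{4}$ ($Z = \frac{7}{-3 + \left(1 \cdot 4 + 3\right)} = \frac{7}{-3 + \left(4 + 3\right)} = \frac{7}{-3 + 7} = \frac{7}{4} \approx 1.75$)
$W = -10$
$v{\left(X \right)} = \frac{\left(-10 + X\right) \left(6 + X\right)}{2}$ ($v{\left(X \right)} = \frac{\left(X - 10\right) \left(X + 6\right)}{2} = \frac{\left(-10 + X\right) \left(6 + X\right)}{2}$)
$a{\left(s \right)} = \frac{7001}{32}$ ($a{\left(s \right)} = -5 - 7 \left(-30 + \frac{\left(\frac{7}{4}\right)^{2}}{2} - \frac{7}{2}\right) = -5 - 7 \left(-30 + \frac{1}{2} \cdot \frac{49}{16} - \frac{7}{2}\right) = -5 - 7 \left(-30 + \frac{49}{32} - \frac{7}{2}\right) = -5 - - \frac{7161}{32} = -5 + \frac{7161}{32} = \frac{7001}{32}$)
$11751 - a{\left(185 \right)} = 11751 - \frac{7001}{32} = \frac{369031}{32}$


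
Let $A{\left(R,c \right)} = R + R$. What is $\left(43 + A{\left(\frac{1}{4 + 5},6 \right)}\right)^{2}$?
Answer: $\frac{151321}{81} \approx 1868.2$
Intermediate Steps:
$A{\left(R,c \right)} = 2 R$
$\left(43 + A{\left(\frac{1}{4 + 5},6 \right)}\right)^{2} = \left(43 + \frac{2}{4 + 5}\right)^{2} = \left(43 + \frac{2}{9}\right)^{2} = \left(\frac{389}{9}\right)^{2} = \frac{151321}{81}$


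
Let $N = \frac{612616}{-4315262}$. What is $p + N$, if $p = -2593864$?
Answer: $- \frac{5596601682492}{2157631} \approx -2.5939 \cdot 10^{6}$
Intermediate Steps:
$N = - \frac{306308}{2157631}$ ($N = 612616 \left(- \frac{1}{4315262}\right) = - \frac{306308}{2157631} \approx -0.14196$)
$p + N = -2593864 - \frac{306308}{2157631} = - \frac{5596601682492}{2157631}$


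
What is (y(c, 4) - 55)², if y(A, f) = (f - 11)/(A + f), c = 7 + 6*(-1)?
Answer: 79524/25 ≈ 3181.0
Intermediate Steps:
c = 1 (c = 7 - 6 = 1)
y(A, f) = (-11 + f)/(A + f)
(y(c, 4) - 55)² = ((-11 + 4)/(1 + 4) - 55)² = (-7/5 - 55)² = (-282/5)² = 79524/25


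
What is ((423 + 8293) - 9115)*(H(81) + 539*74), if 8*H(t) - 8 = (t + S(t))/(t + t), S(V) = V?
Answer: -127319703/8 ≈ -1.5915e+7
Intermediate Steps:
H(t) = 9/8 (H(t) = 1 + ((t + t)/(t + t))/8 = 1 + ((2*t)/((2*t)))/8 = 1 + ((2*t)*(1/(2*t)))/8 = 1 + (⅛)*1 = 1 + ⅛ = 9/8)
((423 + 8293) - 9115)*(H(81) + 539*74) = ((423 + 8293) - 9115)*(9/8 + 539*74) = (8716 - 9115)*(9/8 + 39886) = -399*319097/8 = -127319703/8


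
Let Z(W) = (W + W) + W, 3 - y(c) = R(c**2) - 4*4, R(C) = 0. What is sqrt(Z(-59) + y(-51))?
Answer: I*sqrt(158) ≈ 12.57*I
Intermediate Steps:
y(c) = 19 (y(c) = 3 - (0 - 4*4) = 3 - (0 - 1*16) = 3 - (0 - 16) = 3 - 1*(-16) = 3 + 16 = 19)
Z(W) = 3*W (Z(W) = 2*W + W = 3*W)
sqrt(Z(-59) + y(-51)) = sqrt(3*(-59) + 19) = sqrt(-177 + 19) = sqrt(-158) = I*sqrt(158)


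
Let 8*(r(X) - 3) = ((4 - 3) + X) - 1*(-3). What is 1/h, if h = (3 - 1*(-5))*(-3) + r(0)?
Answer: -2/41 ≈ -0.048781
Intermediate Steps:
r(X) = 7/2 + X/8 (r(X) = 3 + (((4 - 3) + X) - 1*(-3))/8 = 3 + ((1 + X) + 3)/8 = 3 + (4 + X)/8 = 3 + (½ + X/8) = 7/2 + X/8)
h = -41/2 (h = (3 - 1*(-5))*(-3) + (7/2 + (⅛)*0) = (3 + 5)*(-3) + (7/2 + 0) = 8*(-3) + 7/2 = -24 + 7/2 = -41/2 ≈ -20.500)
1/h = 1/(-41/2) = -2/41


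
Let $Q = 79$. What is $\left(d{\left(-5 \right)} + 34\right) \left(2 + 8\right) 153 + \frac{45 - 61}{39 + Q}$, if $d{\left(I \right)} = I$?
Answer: $\frac{2617822}{59} \approx 44370.0$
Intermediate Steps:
$\left(d{\left(-5 \right)} + 34\right) \left(2 + 8\right) 153 + \frac{45 - 61}{39 + Q} = \left(-5 + 34\right) \left(2 + 8\right) 153 + \frac{45 - 61}{39 + 79} = 29 \cdot 10 \cdot 153 - \frac{16}{118} = 290 \cdot 153 - \frac{8}{59} = 44370 - \frac{8}{59} = \frac{2617822}{59}$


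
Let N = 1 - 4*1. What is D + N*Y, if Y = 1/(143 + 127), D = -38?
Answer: -3421/90 ≈ -38.011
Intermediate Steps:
N = -3 (N = 1 - 4 = -3)
Y = 1/270 ≈ 0.0037037
D + N*Y = -38 - 3*1/270 = -38 - 1/90 = -3421/90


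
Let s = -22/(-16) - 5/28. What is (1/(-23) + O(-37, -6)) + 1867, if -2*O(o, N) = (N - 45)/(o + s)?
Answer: 86061856/46115 ≈ 1866.2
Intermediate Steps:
s = 67/56 (s = -22*(-1/16) - 5*1/28 = 11/8 - 5/28 = 67/56 ≈ 1.1964)
O(o, N) = -(-45 + N)/(2*(67/56 + o)) (O(o, N) = -(N - 45)/(2*(o + 67/56)) = -(-45 + N)/(2*(67/56 + o)))
(1/(-23) + O(-37, -6)) + 1867 = (1/(-23) + 28*(45 - 1*(-6))/(67 + 56*(-37))) + 1867 = (-1/23 + 28*(45 + 6)/(67 - 2072)) + 1867 = (-1/23 + 28*51/(-2005)) + 1867 = (-1/23 + 28*(-1/2005)*51) + 1867 = (-1/23 - 1428/2005) + 1867 = -34849/46115 + 1867 = 86061856/46115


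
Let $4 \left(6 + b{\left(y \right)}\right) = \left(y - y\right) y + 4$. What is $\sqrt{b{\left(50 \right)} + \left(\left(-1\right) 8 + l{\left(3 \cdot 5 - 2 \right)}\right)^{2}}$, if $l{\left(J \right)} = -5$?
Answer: $2 \sqrt{41} \approx 12.806$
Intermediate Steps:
$b{\left(y \right)} = -5$ ($b{\left(y \right)} = -6 + \frac{\left(y - y\right) y + 4}{4} = -6 + \frac{0 y + 4}{4} = -6 + \frac{0 + 4}{4} = -6 + \frac{1}{4} \cdot 4 = -6 + 1 = -5$)
$\sqrt{b{\left(50 \right)} + \left(\left(-1\right) 8 + l{\left(3 \cdot 5 - 2 \right)}\right)^{2}} = \sqrt{-5 + \left(\left(-1\right) 8 - 5\right)^{2}} = \sqrt{-5 + \left(-8 - 5\right)^{2}} = \sqrt{-5 + \left(-13\right)^{2}} = \sqrt{-5 + 169} = \sqrt{164} = 2 \sqrt{41}$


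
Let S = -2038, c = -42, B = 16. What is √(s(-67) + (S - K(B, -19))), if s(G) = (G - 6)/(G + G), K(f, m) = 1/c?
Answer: I*√4033399062/1407 ≈ 45.138*I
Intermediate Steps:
K(f, m) = -1/42 (K(f, m) = 1/(-42) = -1/42)
s(G) = (-6 + G)/(2*G) (s(G) = (-6 + G)/((2*G)) = (-6 + G)*(1/(2*G)) = (-6 + G)/(2*G))
√(s(-67) + (S - K(B, -19))) = √((½)*(-6 - 67)/(-67) + (-2038 - 1*(-1/42))) = √((½)*(-1/67)*(-73) + (-2038 + 1/42)) = √(73/134 - 85595/42) = √(-2866666/1407) = I*√4033399062/1407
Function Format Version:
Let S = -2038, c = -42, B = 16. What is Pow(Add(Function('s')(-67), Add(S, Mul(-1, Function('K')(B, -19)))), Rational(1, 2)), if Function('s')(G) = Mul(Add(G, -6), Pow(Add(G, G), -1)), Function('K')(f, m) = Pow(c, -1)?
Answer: Mul(Rational(1, 1407), I, Pow(4033399062, Rational(1, 2))) ≈ Mul(45.138, I)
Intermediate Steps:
Function('K')(f, m) = Rational(-1, 42) (Function('K')(f, m) = Pow(-42, -1) = Rational(-1, 42))
Function('s')(G) = Mul(Rational(1, 2), Pow(G, -1), Add(-6, G)) (Function('s')(G) = Mul(Add(-6, G), Pow(Mul(2, G), -1)) = Mul(Add(-6, G), Mul(Rational(1, 2), Pow(G, -1))) = Mul(Rational(1, 2), Pow(G, -1), Add(-6, G)))
Pow(Add(Function('s')(-67), Add(S, Mul(-1, Function('K')(B, -19)))), Rational(1, 2)) = Pow(Add(Mul(Rational(1, 2), Pow(-67, -1), Add(-6, -67)), Add(-2038, Mul(-1, Rational(-1, 42)))), Rational(1, 2)) = Pow(Add(Mul(Rational(1, 2), Rational(-1, 67), -73), Add(-2038, Rational(1, 42))), Rational(1, 2)) = Pow(Add(Rational(73, 134), Rational(-85595, 42)), Rational(1, 2)) = Pow(Rational(-2866666, 1407), Rational(1, 2)) = Mul(Rational(1, 1407), I, Pow(4033399062, Rational(1, 2)))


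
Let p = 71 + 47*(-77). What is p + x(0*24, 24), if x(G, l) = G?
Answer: -3548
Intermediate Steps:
p = -3548 (p = 71 - 3619 = -3548)
p + x(0*24, 24) = -3548 + 0*24 = -3548 + 0 = -3548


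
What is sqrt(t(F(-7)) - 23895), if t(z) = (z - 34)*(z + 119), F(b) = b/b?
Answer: 3*I*sqrt(3095) ≈ 166.9*I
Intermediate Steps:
F(b) = 1
t(z) = (-34 + z)*(119 + z)
sqrt(t(F(-7)) - 23895) = sqrt((-4046 + 1**2 + 85*1) - 23895) = sqrt((-4046 + 1 + 85) - 23895) = sqrt(-3960 - 23895) = sqrt(-27855) = 3*I*sqrt(3095)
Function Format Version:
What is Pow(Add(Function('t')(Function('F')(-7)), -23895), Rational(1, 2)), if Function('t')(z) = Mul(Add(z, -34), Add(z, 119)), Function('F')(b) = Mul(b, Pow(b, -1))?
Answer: Mul(3, I, Pow(3095, Rational(1, 2))) ≈ Mul(166.90, I)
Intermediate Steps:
Function('F')(b) = 1
Function('t')(z) = Mul(Add(-34, z), Add(119, z))
Pow(Add(Function('t')(Function('F')(-7)), -23895), Rational(1, 2)) = Pow(Add(Add(-4046, Pow(1, 2), Mul(85, 1)), -23895), Rational(1, 2)) = Pow(Add(Add(-4046, 1, 85), -23895), Rational(1, 2)) = Pow(Add(-3960, -23895), Rational(1, 2)) = Pow(-27855, Rational(1, 2)) = Mul(3, I, Pow(3095, Rational(1, 2)))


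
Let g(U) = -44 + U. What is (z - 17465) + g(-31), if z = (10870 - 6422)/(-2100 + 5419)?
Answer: -58210812/3319 ≈ -17539.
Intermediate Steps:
z = 4448/3319 ≈ 1.3402
(z - 17465) + g(-31) = (4448/3319 - 17465) + (-44 - 31) = -57961887/3319 - 75 = -58210812/3319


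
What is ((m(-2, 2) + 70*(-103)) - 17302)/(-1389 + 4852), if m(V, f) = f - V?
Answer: -24508/3463 ≈ -7.0771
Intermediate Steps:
((m(-2, 2) + 70*(-103)) - 17302)/(-1389 + 4852) = (((2 - 1*(-2)) + 70*(-103)) - 17302)/(-1389 + 4852) = (((2 + 2) - 7210) - 17302)/3463 = ((4 - 7210) - 17302)*(1/3463) = (-7206 - 17302)*(1/3463) = -24508*1/3463 = -24508/3463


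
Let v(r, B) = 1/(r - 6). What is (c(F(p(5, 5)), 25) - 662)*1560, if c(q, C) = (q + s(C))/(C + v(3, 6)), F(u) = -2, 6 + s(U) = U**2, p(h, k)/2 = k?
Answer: -36766860/37 ≈ -9.9370e+5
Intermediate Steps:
p(h, k) = 2*k
s(U) = -6 + U**2
v(r, B) = 1/(-6 + r)
c(q, C) = (-6 + q + C**2)/(-1/3 + C) (c(q, C) = (q + (-6 + C**2))/(C + 1/(-6 + 3)) = (-6 + q + C**2)/(C + 1/(-3)) = (-6 + q + C**2)/(C - 1/3) = (-6 + q + C**2)/(-1/3 + C))
(c(F(p(5, 5)), 25) - 662)*1560 = (3*(-6 - 2 + 25**2)/(-1 + 3*25) - 662)*1560 = (3*(-6 - 2 + 625)/(-1 + 75) - 662)*1560 = (3*617/74 - 662)*1560 = (3*(1/74)*617 - 662)*1560 = (1851/74 - 662)*1560 = -47137/74*1560 = -36766860/37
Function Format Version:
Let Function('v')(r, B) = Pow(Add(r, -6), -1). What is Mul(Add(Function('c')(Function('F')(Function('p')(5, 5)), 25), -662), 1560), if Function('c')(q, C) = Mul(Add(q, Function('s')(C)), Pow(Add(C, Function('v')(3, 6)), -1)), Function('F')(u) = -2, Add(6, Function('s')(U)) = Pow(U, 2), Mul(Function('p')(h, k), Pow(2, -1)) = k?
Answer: Rational(-36766860, 37) ≈ -9.9370e+5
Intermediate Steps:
Function('p')(h, k) = Mul(2, k)
Function('s')(U) = Add(-6, Pow(U, 2))
Function('v')(r, B) = Pow(Add(-6, r), -1)
Function('c')(q, C) = Mul(Pow(Add(Rational(-1, 3), C), -1), Add(-6, q, Pow(C, 2))) (Function('c')(q, C) = Mul(Add(q, Add(-6, Pow(C, 2))), Pow(Add(C, Pow(Add(-6, 3), -1)), -1)) = Mul(Add(-6, q, Pow(C, 2)), Pow(Add(C, Pow(-3, -1)), -1)) = Mul(Add(-6, q, Pow(C, 2)), Pow(Add(C, Rational(-1, 3)), -1)) = Mul(Add(-6, q, Pow(C, 2)), Pow(Add(Rational(-1, 3), C), -1)) = Mul(Pow(Add(Rational(-1, 3), C), -1), Add(-6, q, Pow(C, 2))))
Mul(Add(Function('c')(Function('F')(Function('p')(5, 5)), 25), -662), 1560) = Mul(Add(Mul(3, Pow(Add(-1, Mul(3, 25)), -1), Add(-6, -2, Pow(25, 2))), -662), 1560) = Mul(Add(Mul(3, Pow(Add(-1, 75), -1), Add(-6, -2, 625)), -662), 1560) = Mul(Add(Mul(3, Pow(74, -1), 617), -662), 1560) = Mul(Add(Mul(3, Rational(1, 74), 617), -662), 1560) = Mul(Add(Rational(1851, 74), -662), 1560) = Mul(Rational(-47137, 74), 1560) = Rational(-36766860, 37)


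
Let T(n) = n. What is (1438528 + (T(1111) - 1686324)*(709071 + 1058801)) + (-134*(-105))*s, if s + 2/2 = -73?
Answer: -2979240479388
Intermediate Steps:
s = -74 (s = -1 - 73 = -74)
(1438528 + (T(1111) - 1686324)*(709071 + 1058801)) + (-134*(-105))*s = (1438528 + (1111 - 1686324)*(709071 + 1058801)) - 134*(-105)*(-74) = (1438528 - 1685213*1767872) + 14070*(-74) = (1438528 - 2979240876736) - 1041180 = -2979239438208 - 1041180 = -2979240479388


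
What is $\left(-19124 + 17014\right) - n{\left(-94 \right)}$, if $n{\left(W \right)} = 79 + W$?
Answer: $-2095$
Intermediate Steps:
$\left(-19124 + 17014\right) - n{\left(-94 \right)} = \left(-19124 + 17014\right) - \left(79 - 94\right) = -2110 - -15 = -2110 + 15 = -2095$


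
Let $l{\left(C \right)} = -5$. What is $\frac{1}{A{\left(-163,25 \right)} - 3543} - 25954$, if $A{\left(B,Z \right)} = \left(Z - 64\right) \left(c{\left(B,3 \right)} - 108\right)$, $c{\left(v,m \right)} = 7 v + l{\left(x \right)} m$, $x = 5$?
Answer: $- \frac{1187473361}{45753} \approx -25954.0$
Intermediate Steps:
$c{\left(v,m \right)} = - 5 m + 7 v$ ($c{\left(v,m \right)} = 7 v - 5 m = - 5 m + 7 v$)
$A{\left(B,Z \right)} = \left(-123 + 7 B\right) \left(-64 + Z\right)$ ($A{\left(B,Z \right)} = \left(Z - 64\right) \left(\left(\left(-5\right) 3 + 7 B\right) - 108\right) = \left(-64 + Z\right) \left(\left(-15 + 7 B\right) - 108\right) = \left(-64 + Z\right) \left(-123 + 7 B\right) = \left(-123 + 7 B\right) \left(-64 + Z\right)$)
$\frac{1}{A{\left(-163,25 \right)} - 3543} - 25954 = \frac{1}{\left(7872 - -73024 - 3075 + 7 \left(-163\right) 25\right) - 3543} - 25954 = \frac{1}{\left(7872 + 73024 - 3075 - 28525\right) - 3543} - 25954 = \frac{1}{49296 - 3543} - 25954 = \frac{1}{45753} - 25954 = - \frac{1187473361}{45753}$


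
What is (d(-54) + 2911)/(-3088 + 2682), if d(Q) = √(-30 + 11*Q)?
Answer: -2911/406 - 2*I*√39/203 ≈ -7.17 - 0.061527*I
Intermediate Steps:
(d(-54) + 2911)/(-3088 + 2682) = (√(-30 + 11*(-54)) + 2911)/(-3088 + 2682) = (√(-30 - 594) + 2911)/(-406) = (√(-624) + 2911)*(-1/406) = (4*I*√39 + 2911)*(-1/406) = (2911 + 4*I*√39)*(-1/406) = -2911/406 - 2*I*√39/203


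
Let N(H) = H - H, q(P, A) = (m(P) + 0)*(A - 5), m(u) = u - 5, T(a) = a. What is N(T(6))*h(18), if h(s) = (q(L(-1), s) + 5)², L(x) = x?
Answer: 0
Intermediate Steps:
m(u) = -5 + u
q(P, A) = (-5 + A)*(-5 + P) (q(P, A) = ((-5 + P) + 0)*(A - 5) = (-5 + P)*(-5 + A) = (-5 + A)*(-5 + P))
N(H) = 0
h(s) = (35 - 6*s)² (h(s) = ((-5 + s)*(-5 - 1) + 5)² = ((-5 + s)*(-6) + 5)² = ((30 - 6*s) + 5)² = (35 - 6*s)²)
N(T(6))*h(18) = 0*(-35 + 6*18)² = 0*(-35 + 108)² = 0*73² = 0*5329 = 0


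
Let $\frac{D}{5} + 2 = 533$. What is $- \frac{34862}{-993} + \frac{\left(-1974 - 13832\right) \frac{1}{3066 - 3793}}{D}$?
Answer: $\frac{22435268276}{638891235} \approx 35.116$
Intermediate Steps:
$D = 2655$ ($D = -10 + 5 \cdot 533 = -10 + 2665 = 2655$)
$- \frac{34862}{-993} + \frac{\left(-1974 - 13832\right) \frac{1}{3066 - 3793}}{D} = - \frac{34862}{-993} + \frac{\left(-1974 - 13832\right) \frac{1}{3066 - 3793}}{2655} = \left(-34862\right) \left(- \frac{1}{993}\right) + - \frac{15806}{-727} \cdot \frac{1}{2655} = \frac{34862}{993} + \left(-15806\right) \left(- \frac{1}{727}\right) \frac{1}{2655} = \frac{34862}{993} + \frac{15806}{727} \cdot \frac{1}{2655} = \frac{34862}{993} + \frac{15806}{1930185} = \frac{22435268276}{638891235}$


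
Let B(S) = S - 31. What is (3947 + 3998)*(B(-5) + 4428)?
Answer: 34894440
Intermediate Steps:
B(S) = -31 + S
(3947 + 3998)*(B(-5) + 4428) = (3947 + 3998)*((-31 - 5) + 4428) = 7945*(-36 + 4428) = 7945*4392 = 34894440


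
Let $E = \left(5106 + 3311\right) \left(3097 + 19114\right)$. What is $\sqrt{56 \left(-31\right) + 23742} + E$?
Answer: $186949987 + \sqrt{22006} \approx 1.8695 \cdot 10^{8}$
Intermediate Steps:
$E = 186949987$ ($E = 8417 \cdot 22211 = 186949987$)
$\sqrt{56 \left(-31\right) + 23742} + E = \sqrt{56 \left(-31\right) + 23742} + 186949987 = \sqrt{-1736 + 23742} + 186949987 = \sqrt{22006} + 186949987 = 186949987 + \sqrt{22006}$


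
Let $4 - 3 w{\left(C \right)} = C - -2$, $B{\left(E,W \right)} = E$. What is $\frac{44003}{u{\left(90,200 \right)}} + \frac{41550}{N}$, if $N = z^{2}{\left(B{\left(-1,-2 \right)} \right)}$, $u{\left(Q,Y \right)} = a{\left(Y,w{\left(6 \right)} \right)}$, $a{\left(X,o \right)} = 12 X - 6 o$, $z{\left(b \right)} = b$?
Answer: $\frac{100096403}{2408} \approx 41568.0$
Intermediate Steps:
$w{\left(C \right)} = \frac{2}{3} - \frac{C}{3}$ ($w{\left(C \right)} = \frac{4}{3} - \frac{C - -2}{3} = \frac{4}{3} - \frac{C + 2}{3} = \frac{4}{3} - \frac{2 + C}{3} = \frac{4}{3} - \left(\frac{2}{3} + \frac{C}{3}\right) = \frac{2}{3} - \frac{C}{3}$)
$a{\left(X,o \right)} = - 6 o + 12 X$
$u{\left(Q,Y \right)} = 8 + 12 Y$ ($u{\left(Q,Y \right)} = - 6 \left(\frac{2}{3} - 2\right) + 12 Y = \left(-6\right) \left(- \frac{4}{3}\right) + 12 Y = 8 + 12 Y$)
$N = 1$ ($N = \left(-1\right)^{2} = 1$)
$\frac{44003}{u{\left(90,200 \right)}} + \frac{41550}{N} = \frac{44003}{8 + 12 \cdot 200} + \frac{41550}{1} = \frac{44003}{8 + 2400} + 41550 \cdot 1 = \frac{44003}{2408} + 41550 = \frac{100096403}{2408}$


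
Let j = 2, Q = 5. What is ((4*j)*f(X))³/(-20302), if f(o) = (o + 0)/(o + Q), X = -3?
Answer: 864/10151 ≈ 0.085115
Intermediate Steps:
f(o) = o/(5 + o) (f(o) = (o + 0)/(o + 5) = o/(5 + o))
((4*j)*f(X))³/(-20302) = ((4*2)*(-3/(5 - 3)))³/(-20302) = (8*(-3/2))³*(-1/20302) = (-12)³*(-1/20302) = -1728*(-1/20302) = 864/10151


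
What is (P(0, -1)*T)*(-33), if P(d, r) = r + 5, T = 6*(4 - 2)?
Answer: -1584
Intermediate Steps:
T = 12 (T = 6*2 = 12)
P(d, r) = 5 + r
(P(0, -1)*T)*(-33) = ((5 - 1)*12)*(-33) = (4*12)*(-33) = 48*(-33) = -1584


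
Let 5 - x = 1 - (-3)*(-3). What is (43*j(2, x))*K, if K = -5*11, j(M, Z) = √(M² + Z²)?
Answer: -2365*√173 ≈ -31107.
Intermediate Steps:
x = 13 (x = 5 - (1 - (-3)*(-3)) = 5 - (1 - 1*9) = 5 - (1 - 9) = 5 - 1*(-8) = 5 + 8 = 13)
K = -55
(43*j(2, x))*K = (43*√(2² + 13²))*(-55) = (43*√(4 + 169))*(-55) = (43*√173)*(-55) = -2365*√173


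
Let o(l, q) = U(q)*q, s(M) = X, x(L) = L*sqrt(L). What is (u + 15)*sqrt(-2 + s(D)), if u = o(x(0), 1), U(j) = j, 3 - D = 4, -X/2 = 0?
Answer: 16*I*sqrt(2) ≈ 22.627*I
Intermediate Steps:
X = 0 (X = -2*0 = 0)
D = -1 (D = 3 - 1*4 = 3 - 4 = -1)
x(L) = L**(3/2)
s(M) = 0
o(l, q) = q**2 (o(l, q) = q*q = q**2)
u = 1 (u = 1**2 = 1)
(u + 15)*sqrt(-2 + s(D)) = (1 + 15)*sqrt(-2 + 0) = 16*sqrt(-2) = 16*(I*sqrt(2)) = 16*I*sqrt(2)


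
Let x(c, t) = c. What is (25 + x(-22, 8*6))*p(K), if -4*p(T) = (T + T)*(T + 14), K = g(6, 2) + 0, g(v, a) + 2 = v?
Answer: -108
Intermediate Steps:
g(v, a) = -2 + v
K = 4 (K = (-2 + 6) + 0 = 4 + 0 = 4)
p(T) = -T*(14 + T)/2 (p(T) = -(T + T)*(T + 14)/4 = -2*T*(14 + T)/4 = -T*(14 + T)/2)
(25 + x(-22, 8*6))*p(K) = (25 - 22)*(-½*4*(14 + 4)) = 3*(-½*4*18) = 3*(-36) = -108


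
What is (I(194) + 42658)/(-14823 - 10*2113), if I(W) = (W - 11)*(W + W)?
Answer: -113662/35953 ≈ -3.1614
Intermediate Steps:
I(W) = 2*W*(-11 + W) (I(W) = (-11 + W)*(2*W) = 2*W*(-11 + W))
(I(194) + 42658)/(-14823 - 10*2113) = (2*194*(-11 + 194) + 42658)/(-14823 - 10*2113) = (2*194*183 + 42658)/(-14823 - 21130) = (71004 + 42658)/(-35953) = 113662*(-1/35953) = -113662/35953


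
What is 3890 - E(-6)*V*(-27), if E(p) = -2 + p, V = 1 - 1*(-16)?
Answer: 218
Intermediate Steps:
V = 17 (V = 1 + 16 = 17)
3890 - E(-6)*V*(-27) = 3890 - (-2 - 6)*17*(-27) = 3890 - (-8*17)*(-27) = 3890 - (-136)*(-27) = 3890 - 1*3672 = 3890 - 3672 = 218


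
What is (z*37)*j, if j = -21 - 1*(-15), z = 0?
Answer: 0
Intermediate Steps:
j = -6 (j = -21 + 15 = -6)
(z*37)*j = (0*37)*(-6) = 0*(-6) = 0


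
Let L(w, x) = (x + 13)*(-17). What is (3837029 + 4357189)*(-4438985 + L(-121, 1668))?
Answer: -36608176956516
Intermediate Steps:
L(w, x) = -221 - 17*x (L(w, x) = (13 + x)*(-17) = -221 - 17*x)
(3837029 + 4357189)*(-4438985 + L(-121, 1668)) = (3837029 + 4357189)*(-4438985 + (-221 - 17*1668)) = 8194218*(-4438985 + (-221 - 28356)) = 8194218*(-4438985 - 28577) = 8194218*(-4467562) = -36608176956516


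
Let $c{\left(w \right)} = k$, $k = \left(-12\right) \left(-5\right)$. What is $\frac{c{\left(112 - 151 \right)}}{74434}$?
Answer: $\frac{30}{37217} \approx 0.00080608$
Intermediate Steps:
$k = 60$
$c{\left(w \right)} = 60$
$\frac{c{\left(112 - 151 \right)}}{74434} = \frac{60}{74434} = 60 \cdot \frac{1}{74434} = \frac{30}{37217}$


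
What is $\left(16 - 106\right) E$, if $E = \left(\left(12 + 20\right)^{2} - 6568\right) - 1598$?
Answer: $642780$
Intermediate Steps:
$E = -7142$ ($E = \left(32^{2} - 6568\right) - 1598 = \left(1024 - 6568\right) - 1598 = -5544 - 1598 = -7142$)
$\left(16 - 106\right) E = \left(16 - 106\right) \left(-7142\right) = \left(-90\right) \left(-7142\right) = 642780$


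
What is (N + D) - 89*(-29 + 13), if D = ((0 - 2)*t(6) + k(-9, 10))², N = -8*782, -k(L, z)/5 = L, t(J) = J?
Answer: -3743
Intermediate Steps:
k(L, z) = -5*L
N = -6256
D = 1089 (D = ((0 - 2)*6 - 5*(-9))² = (-2*6 + 45)² = (-12 + 45)² = 33² = 1089)
(N + D) - 89*(-29 + 13) = (-6256 + 1089) - 89*(-29 + 13) = -5167 - 89*(-16) = -5167 + 1424 = -3743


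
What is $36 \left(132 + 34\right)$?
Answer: $5976$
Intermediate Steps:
$36 \left(132 + 34\right) = 36 \cdot 166 = 5976$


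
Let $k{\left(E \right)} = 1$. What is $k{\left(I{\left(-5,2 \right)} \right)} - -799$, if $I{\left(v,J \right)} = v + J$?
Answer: $800$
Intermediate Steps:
$I{\left(v,J \right)} = J + v$
$k{\left(I{\left(-5,2 \right)} \right)} - -799 = 1 - -799 = 1 + 799 = 800$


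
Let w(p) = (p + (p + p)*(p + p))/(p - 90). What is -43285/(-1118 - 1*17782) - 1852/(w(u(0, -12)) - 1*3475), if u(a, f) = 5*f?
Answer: 63185407/22494780 ≈ 2.8089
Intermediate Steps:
w(p) = (p + 4*p**2)/(-90 + p) (w(p) = (p + (2*p)*(2*p))/(-90 + p) = (p + 4*p**2)/(-90 + p))
-43285/(-1118 - 1*17782) - 1852/(w(u(0, -12)) - 1*3475) = -43285/(-1118 - 1*17782) - 1852/((5*(-12))*(1 + 4*(5*(-12)))/(-90 + 5*(-12)) - 1*3475) = -43285/(-1118 - 17782) - 1852/(-60*(1 + 4*(-60))/(-90 - 60) - 3475) = -43285/(-18900) - 1852/(-60*(1 - 240)/(-150) - 3475) = -43285*(-1/18900) - 1852/(-60*(-1/150)*(-239) - 3475) = 8657/3780 - 1852/(-478/5 - 3475) = 8657/3780 - 1852/(-17853/5) = 8657/3780 - 1852*(-5/17853) = 8657/3780 + 9260/17853 = 63185407/22494780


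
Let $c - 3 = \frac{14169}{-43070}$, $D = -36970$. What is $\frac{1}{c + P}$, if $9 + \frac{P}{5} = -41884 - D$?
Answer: $- \frac{43070}{1060053009} \approx -4.063 \cdot 10^{-5}$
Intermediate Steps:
$P = -24615$ ($P = -45 + 5 \left(-41884 - -36970\right) = -45 + 5 \left(-41884 + 36970\right) = -45 + 5 \left(-4914\right) = -45 - 24570 = -24615$)
$c = \frac{115041}{43070}$ ($c = 3 + \frac{14169}{-43070} = 3 + 14169 \left(- \frac{1}{43070}\right) = 3 - \frac{14169}{43070} = \frac{115041}{43070} \approx 2.671$)
$\frac{1}{c + P} = \frac{1}{\frac{115041}{43070} - 24615} = \frac{1}{- \frac{1060053009}{43070}} = - \frac{43070}{1060053009}$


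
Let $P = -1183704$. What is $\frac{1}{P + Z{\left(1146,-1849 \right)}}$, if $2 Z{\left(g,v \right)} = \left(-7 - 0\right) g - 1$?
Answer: $- \frac{2}{2375431} \approx -8.4195 \cdot 10^{-7}$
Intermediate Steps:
$Z{\left(g,v \right)} = - \frac{1}{2} - \frac{7 g}{2}$ ($Z{\left(g,v \right)} = \frac{\left(-7 - 0\right) g - 1}{2} = \frac{\left(-7 + 0\right) g - 1}{2} = \frac{- 7 g - 1}{2} = \frac{-1 - 7 g}{2} = - \frac{1}{2} - \frac{7 g}{2}$)
$\frac{1}{P + Z{\left(1146,-1849 \right)}} = \frac{1}{-1183704 - \frac{8023}{2}} = \frac{1}{- \frac{2375431}{2}} = - \frac{2}{2375431}$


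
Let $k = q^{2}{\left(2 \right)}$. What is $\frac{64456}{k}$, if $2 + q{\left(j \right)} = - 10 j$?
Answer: $\frac{16114}{121} \approx 133.17$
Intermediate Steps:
$q{\left(j \right)} = -2 - 10 j$
$k = 484$ ($k = \left(-2 - 20\right)^{2} = \left(-22\right)^{2} = 484$)
$\frac{64456}{k} = \frac{64456}{484} = 64456 \cdot \frac{1}{484} = \frac{16114}{121}$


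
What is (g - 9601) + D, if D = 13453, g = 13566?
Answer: 17418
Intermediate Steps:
(g - 9601) + D = (13566 - 9601) + 13453 = 3965 + 13453 = 17418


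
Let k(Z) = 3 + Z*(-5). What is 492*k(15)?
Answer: -35424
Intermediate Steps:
k(Z) = 3 - 5*Z
492*k(15) = 492*(3 - 5*15) = 492*(3 - 75) = 492*(-72) = -35424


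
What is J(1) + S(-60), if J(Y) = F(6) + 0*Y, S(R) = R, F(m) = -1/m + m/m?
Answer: -355/6 ≈ -59.167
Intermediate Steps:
F(m) = 1 - 1/m (F(m) = -1/m + 1 = 1 - 1/m)
J(Y) = ⅚ (J(Y) = (-1 + 6)/6 + 0*Y = (⅙)*5 + 0 = ⅚ + 0 = ⅚)
J(1) + S(-60) = ⅚ - 60 = -355/6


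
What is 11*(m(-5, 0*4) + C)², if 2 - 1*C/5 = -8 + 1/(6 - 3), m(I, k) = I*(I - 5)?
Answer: 957275/9 ≈ 1.0636e+5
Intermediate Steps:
m(I, k) = I*(-5 + I)
C = 145/3 (C = 10 - 5*(-8 + 1/(6 - 3)) = 10 - 5*(-8 + 1/3) = 10 - 5*(-8 + ⅓) = 10 - 5*(-23/3) = 10 + 115/3 = 145/3 ≈ 48.333)
11*(m(-5, 0*4) + C)² = 11*(-5*(-5 - 5) + 145/3)² = 11*(-5*(-10) + 145/3)² = 11*(50 + 145/3)² = 11*(295/3)² = 11*(87025/9) = 957275/9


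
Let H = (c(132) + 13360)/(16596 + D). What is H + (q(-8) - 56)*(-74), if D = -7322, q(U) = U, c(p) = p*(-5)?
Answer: 21967182/4637 ≈ 4737.4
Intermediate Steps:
c(p) = -5*p
H = 6350/4637 (H = (-5*132 + 13360)/(16596 - 7322) = (-660 + 13360)/9274 = 12700*(1/9274) = 6350/4637 ≈ 1.3694)
H + (q(-8) - 56)*(-74) = 6350/4637 + (-8 - 56)*(-74) = 6350/4637 - 64*(-74) = 6350/4637 + 4736 = 21967182/4637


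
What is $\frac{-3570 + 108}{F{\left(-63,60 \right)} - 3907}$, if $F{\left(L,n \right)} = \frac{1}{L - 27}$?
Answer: $\frac{311580}{351631} \approx 0.8861$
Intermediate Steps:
$F{\left(L,n \right)} = \frac{1}{-27 + L}$
$\frac{-3570 + 108}{F{\left(-63,60 \right)} - 3907} = \frac{-3570 + 108}{\frac{1}{-27 - 63} - 3907} = - \frac{3462}{\frac{1}{-90} - 3907} = - \frac{3462}{- \frac{1}{90} - 3907} = - \frac{3462}{- \frac{351631}{90}} = \left(-3462\right) \left(- \frac{90}{351631}\right) = \frac{311580}{351631}$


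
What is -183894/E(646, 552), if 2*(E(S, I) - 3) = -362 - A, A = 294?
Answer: 183894/325 ≈ 565.83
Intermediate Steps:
E(S, I) = -325 (E(S, I) = 3 + (-362 - 1*294)/2 = 3 + (-362 - 294)/2 = 3 + (½)*(-656) = 3 - 328 = -325)
-183894/E(646, 552) = -183894/(-325) = -183894*(-1/325) = 183894/325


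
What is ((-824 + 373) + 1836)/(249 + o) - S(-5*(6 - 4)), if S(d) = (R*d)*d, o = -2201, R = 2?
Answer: -391785/1952 ≈ -200.71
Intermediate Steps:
S(d) = 2*d² (S(d) = (2*d)*d = 2*d²)
((-824 + 373) + 1836)/(249 + o) - S(-5*(6 - 4)) = ((-824 + 373) + 1836)/(249 - 2201) - 2*(-5*(6 - 4))² = (-451 + 1836)/(-1952) - 2*(-5*2)² = 1385*(-1/1952) - 2*(-10)² = -1385/1952 - 2*100 = -1385/1952 - 200 = -391785/1952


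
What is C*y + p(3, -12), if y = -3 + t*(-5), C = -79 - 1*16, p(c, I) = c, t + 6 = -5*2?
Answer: -7312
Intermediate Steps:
t = -16 (t = -6 - 5*2 = -6 - 10 = -16)
C = -95 (C = -79 - 16 = -95)
y = 77 (y = -3 - 16*(-5) = -3 + 80 = 77)
C*y + p(3, -12) = -95*77 + 3 = -7315 + 3 = -7312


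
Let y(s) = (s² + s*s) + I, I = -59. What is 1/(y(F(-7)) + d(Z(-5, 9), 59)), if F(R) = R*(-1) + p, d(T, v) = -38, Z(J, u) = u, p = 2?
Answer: 1/65 ≈ 0.015385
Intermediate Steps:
F(R) = 2 - R (F(R) = R*(-1) + 2 = -R + 2 = 2 - R)
y(s) = -59 + 2*s² (y(s) = (s² + s*s) - 59 = (s² + s²) - 59 = 2*s² - 59 = -59 + 2*s²)
1/(y(F(-7)) + d(Z(-5, 9), 59)) = 1/((-59 + 2*(2 - 1*(-7))²) - 38) = 1/((-59 + 2*(2 + 7)²) - 38) = 1/((-59 + 2*9²) - 38) = 1/((-59 + 2*81) - 38) = 1/((-59 + 162) - 38) = 1/(103 - 38) = 1/65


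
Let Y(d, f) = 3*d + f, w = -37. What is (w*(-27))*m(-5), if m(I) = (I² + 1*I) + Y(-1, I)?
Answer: 11988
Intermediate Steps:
Y(d, f) = f + 3*d
m(I) = -3 + I² + 2*I (m(I) = (I² + 1*I) + (I + 3*(-1)) = (I² + I) + (I - 3) = (I + I²) + (-3 + I) = -3 + I² + 2*I)
(w*(-27))*m(-5) = (-37*(-27))*(-3 + (-5)² + 2*(-5)) = 999*(-3 + 25 - 10) = 999*12 = 11988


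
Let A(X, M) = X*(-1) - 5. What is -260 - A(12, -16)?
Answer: -243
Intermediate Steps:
A(X, M) = -5 - X (A(X, M) = -X - 5 = -5 - X)
-260 - A(12, -16) = -260 - (-5 - 1*12) = -260 - (-5 - 12) = -260 - 1*(-17) = -260 + 17 = -243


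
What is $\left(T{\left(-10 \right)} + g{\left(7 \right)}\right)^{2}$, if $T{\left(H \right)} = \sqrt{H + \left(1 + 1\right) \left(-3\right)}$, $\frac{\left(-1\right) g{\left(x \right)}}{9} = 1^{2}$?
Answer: $65 - 72 i \approx 65.0 - 72.0 i$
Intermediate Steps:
$g{\left(x \right)} = -9$ ($g{\left(x \right)} = - 9 \cdot 1^{2} = \left(-9\right) 1 = -9$)
$T{\left(H \right)} = \sqrt{-6 + H}$ ($T{\left(H \right)} = \sqrt{H + 2 \left(-3\right)} = \sqrt{H - 6} = \sqrt{-6 + H}$)
$\left(T{\left(-10 \right)} + g{\left(7 \right)}\right)^{2} = \left(\sqrt{-6 - 10} - 9\right)^{2} = \left(\sqrt{-16} - 9\right)^{2} = \left(4 i - 9\right)^{2} = \left(-9 + 4 i\right)^{2}$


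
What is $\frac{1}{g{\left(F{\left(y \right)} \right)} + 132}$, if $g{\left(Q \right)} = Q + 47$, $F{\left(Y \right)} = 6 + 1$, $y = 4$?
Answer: $\frac{1}{186} \approx 0.0053763$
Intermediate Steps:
$F{\left(Y \right)} = 7$
$g{\left(Q \right)} = 47 + Q$
$\frac{1}{g{\left(F{\left(y \right)} \right)} + 132} = \frac{1}{\left(47 + 7\right) + 132} = \frac{1}{54 + 132} = \frac{1}{186}$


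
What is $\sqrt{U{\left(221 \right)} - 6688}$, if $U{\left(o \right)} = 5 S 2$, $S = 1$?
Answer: $3 i \sqrt{742} \approx 81.719 i$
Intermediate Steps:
$U{\left(o \right)} = 10$ ($U{\left(o \right)} = 5 \cdot 1 \cdot 2 = 5 \cdot 2 = 10$)
$\sqrt{U{\left(221 \right)} - 6688} = \sqrt{10 - 6688} = \sqrt{-6678} = 3 i \sqrt{742}$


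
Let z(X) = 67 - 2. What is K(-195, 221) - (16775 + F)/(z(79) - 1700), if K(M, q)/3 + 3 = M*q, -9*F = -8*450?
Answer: -14091901/109 ≈ -1.2928e+5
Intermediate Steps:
F = 400 (F = -(-8)*450/9 = -⅑*(-3600) = 400)
z(X) = 65
K(M, q) = -9 + 3*M*q (K(M, q) = -9 + 3*(M*q) = -9 + 3*M*q)
K(-195, 221) - (16775 + F)/(z(79) - 1700) = (-9 + 3*(-195)*221) - (16775 + 400)/(65 - 1700) = (-9 - 129285) - 17175/(-1635) = -129294 - 17175*(-1)/1635 = -129294 - 1*(-1145/109) = -129294 + 1145/109 = -14091901/109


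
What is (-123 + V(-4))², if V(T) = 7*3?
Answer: 10404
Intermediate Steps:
V(T) = 21
(-123 + V(-4))² = (-123 + 21)² = (-102)² = 10404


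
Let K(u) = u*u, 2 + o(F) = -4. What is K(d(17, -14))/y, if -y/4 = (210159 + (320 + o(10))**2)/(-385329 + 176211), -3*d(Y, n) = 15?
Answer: 522795/123502 ≈ 4.2331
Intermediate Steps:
o(F) = -6 (o(F) = -2 - 4 = -6)
d(Y, n) = -5 (d(Y, n) = -1/3*15 = -5)
K(u) = u**2
y = 617510/104559 (y = -4*(210159 + (320 - 6)**2)/(-385329 + 176211) = -4*(210159 + 314**2)/(-209118) = -4*(210159 + 98596)*(-1)/209118 = -1235020*(-1)/209118 = -4*(-308755/209118) = 617510/104559 ≈ 5.9059)
K(d(17, -14))/y = (-5)**2/(617510/104559) = 25*(104559/617510) = 522795/123502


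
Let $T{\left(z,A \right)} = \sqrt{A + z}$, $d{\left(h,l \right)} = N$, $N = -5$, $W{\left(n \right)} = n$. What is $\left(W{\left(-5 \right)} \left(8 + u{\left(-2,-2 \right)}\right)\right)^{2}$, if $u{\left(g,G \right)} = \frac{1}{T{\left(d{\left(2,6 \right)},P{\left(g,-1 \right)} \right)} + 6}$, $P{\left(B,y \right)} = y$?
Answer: $\frac{25 \left(- 2017 i + 784 \sqrt{6}\right)}{6 \left(- 5 i + 2 \sqrt{6}\right)} \approx 1657.6 - 23.745 i$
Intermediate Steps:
$d{\left(h,l \right)} = -5$
$u{\left(g,G \right)} = \frac{1}{6 + i \sqrt{6}}$ ($u{\left(g,G \right)} = \frac{1}{\sqrt{-1 - 5} + 6} = \frac{1}{\sqrt{-6} + 6} = \frac{1}{i \sqrt{6} + 6} = \frac{1}{6 + i \sqrt{6}}$)
$\left(W{\left(-5 \right)} \left(8 + u{\left(-2,-2 \right)}\right)\right)^{2} = \left(- 5 \left(8 + \left(\frac{1}{7} - \frac{i \sqrt{6}}{42}\right)\right)\right)^{2} = \left(- 5 \left(\frac{57}{7} - \frac{i \sqrt{6}}{42}\right)\right)^{2} = \left(- \frac{285}{7} + \frac{5 i \sqrt{6}}{42}\right)^{2}$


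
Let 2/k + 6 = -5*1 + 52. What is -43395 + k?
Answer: -1779193/41 ≈ -43395.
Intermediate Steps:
k = 2/41 (k = 2/(-6 + (-5*1 + 52)) = 2/(-6 + (-5 + 52)) = 2/(-6 + 47) = 2/41 ≈ 0.048781)
-43395 + k = -43395 + 2/41 = -1779193/41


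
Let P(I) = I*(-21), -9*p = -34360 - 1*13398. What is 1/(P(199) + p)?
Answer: 9/10147 ≈ 0.00088696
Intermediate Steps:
p = 47758/9 (p = -(-34360 - 1*13398)/9 = -(-34360 - 13398)/9 = -⅑*(-47758) = 47758/9 ≈ 5306.4)
P(I) = -21*I
1/(P(199) + p) = 1/(-21*199 + 47758/9) = 1/(-4179 + 47758/9) = 1/(10147/9) = 9/10147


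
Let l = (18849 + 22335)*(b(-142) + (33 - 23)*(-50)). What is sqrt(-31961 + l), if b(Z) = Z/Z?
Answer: I*sqrt(20582777) ≈ 4536.8*I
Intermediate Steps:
b(Z) = 1
l = -20550816 (l = (18849 + 22335)*(1 + (33 - 23)*(-50)) = 41184*(1 + 10*(-50)) = 41184*(1 - 500) = 41184*(-499) = -20550816)
sqrt(-31961 + l) = sqrt(-31961 - 20550816) = sqrt(-20582777) = I*sqrt(20582777)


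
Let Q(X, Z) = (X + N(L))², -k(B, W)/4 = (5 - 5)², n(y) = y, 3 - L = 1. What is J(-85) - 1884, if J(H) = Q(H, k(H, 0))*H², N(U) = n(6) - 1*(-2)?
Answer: 42835141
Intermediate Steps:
L = 2 (L = 3 - 1*1 = 3 - 1 = 2)
N(U) = 8 (N(U) = 6 - 1*(-2) = 6 + 2 = 8)
k(B, W) = 0 (k(B, W) = -4*(5 - 5)² = -4*0² = -4*0 = 0)
Q(X, Z) = (8 + X)² (Q(X, Z) = (X + 8)² = (8 + X)²)
J(H) = H²*(8 + H)² (J(H) = (8 + H)²*H² = H²*(8 + H)²)
J(-85) - 1884 = (-85)²*(8 - 85)² - 1884 = 7225*(-77)² - 1884 = 7225*5929 - 1884 = 42837025 - 1884 = 42835141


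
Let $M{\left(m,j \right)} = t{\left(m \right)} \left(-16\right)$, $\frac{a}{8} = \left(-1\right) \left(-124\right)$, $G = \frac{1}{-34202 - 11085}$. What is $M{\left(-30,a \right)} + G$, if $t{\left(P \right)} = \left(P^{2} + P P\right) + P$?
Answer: $- \frac{1282527841}{45287} \approx -28320.0$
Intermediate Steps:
$t{\left(P \right)} = P + 2 P^{2}$ ($t{\left(P \right)} = \left(P^{2} + P^{2}\right) + P = 2 P^{2} + P = P + 2 P^{2}$)
$G = - \frac{1}{45287}$ ($G = \frac{1}{-45287} = - \frac{1}{45287} \approx -2.2081 \cdot 10^{-5}$)
$a = 992$ ($a = 8 \left(\left(-1\right) \left(-124\right)\right) = 8 \cdot 124 = 992$)
$M{\left(m,j \right)} = - 16 m \left(1 + 2 m\right)$ ($M{\left(m,j \right)} = m \left(1 + 2 m\right) \left(-16\right) = - 16 m \left(1 + 2 m\right)$)
$M{\left(-30,a \right)} + G = \left(-16\right) \left(-30\right) \left(1 + 2 \left(-30\right)\right) - \frac{1}{45287} = \left(-16\right) \left(-30\right) \left(1 - 60\right) - \frac{1}{45287} = \left(-16\right) \left(-30\right) \left(-59\right) - \frac{1}{45287} = -28320 - \frac{1}{45287} = - \frac{1282527841}{45287}$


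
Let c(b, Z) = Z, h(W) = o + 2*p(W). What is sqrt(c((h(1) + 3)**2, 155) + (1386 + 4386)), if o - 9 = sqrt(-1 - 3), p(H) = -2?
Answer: sqrt(5927) ≈ 76.987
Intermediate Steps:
o = 9 + 2*I (o = 9 + sqrt(-1 - 3) = 9 + sqrt(-4) = 9 + 2*I ≈ 9.0 + 2.0*I)
h(W) = 5 + 2*I (h(W) = (9 + 2*I) + 2*(-2) = (9 + 2*I) - 4 = 5 + 2*I)
sqrt(c((h(1) + 3)**2, 155) + (1386 + 4386)) = sqrt(155 + (1386 + 4386)) = sqrt(155 + 5772) = sqrt(5927)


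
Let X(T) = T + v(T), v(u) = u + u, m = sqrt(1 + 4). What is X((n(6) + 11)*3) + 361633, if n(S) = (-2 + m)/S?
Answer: 361729 + 3*sqrt(5)/2 ≈ 3.6173e+5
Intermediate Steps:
m = sqrt(5) ≈ 2.2361
v(u) = 2*u
n(S) = (-2 + sqrt(5))/S
X(T) = 3*T (X(T) = T + 2*T = 3*T)
X((n(6) + 11)*3) + 361633 = 3*(((-2 + sqrt(5))/6 + 11)*3) + 361633 = 3*(((-1/3 + sqrt(5)/6) + 11)*3) + 361633 = 3*((32/3 + sqrt(5)/6)*3) + 361633 = 3*(32 + sqrt(5)/2) + 361633 = (96 + 3*sqrt(5)/2) + 361633 = 361729 + 3*sqrt(5)/2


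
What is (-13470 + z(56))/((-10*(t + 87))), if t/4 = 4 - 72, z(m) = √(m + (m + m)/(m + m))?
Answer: -1347/185 + √57/1850 ≈ -7.2770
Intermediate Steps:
z(m) = √(1 + m) (z(m) = √(m + (2*m)/((2*m))) = √(m + (2*m)*(1/(2*m))) = √(m + 1) = √(1 + m))
t = -272 (t = 4*(4 - 72) = 4*(-68) = -272)
(-13470 + z(56))/((-10*(t + 87))) = (-13470 + √(1 + 56))/((-10*(-272 + 87))) = (-13470 + √57)/((-10*(-185))) = (-13470 + √57)/1850 = (-13470 + √57)*(1/1850) = -1347/185 + √57/1850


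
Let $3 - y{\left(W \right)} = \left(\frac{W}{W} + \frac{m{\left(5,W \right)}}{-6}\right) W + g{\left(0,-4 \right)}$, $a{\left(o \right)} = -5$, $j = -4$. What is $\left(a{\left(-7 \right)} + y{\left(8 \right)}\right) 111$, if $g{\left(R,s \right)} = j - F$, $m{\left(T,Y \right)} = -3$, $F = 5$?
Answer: $-555$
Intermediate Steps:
$g{\left(R,s \right)} = -9$ ($g{\left(R,s \right)} = -4 - 5 = -9$)
$y{\left(W \right)} = 12 - \frac{3 W}{2}$ ($y{\left(W \right)} = 3 - \left(\left(\frac{W}{W} - \frac{3}{-6}\right) W - 9\right) = 3 - \left(\left(1 - - \frac{1}{2}\right) W - 9\right) = 3 - \left(\left(1 + \frac{1}{2}\right) W - 9\right) = 3 - \left(\frac{3 W}{2} - 9\right) = 3 - \left(-9 + \frac{3 W}{2}\right) = 12 - \frac{3 W}{2}$)
$\left(a{\left(-7 \right)} + y{\left(8 \right)}\right) 111 = \left(-5 + \left(12 - 12\right)\right) 111 = \left(-5 + 0\right) 111 = \left(-5\right) 111 = -555$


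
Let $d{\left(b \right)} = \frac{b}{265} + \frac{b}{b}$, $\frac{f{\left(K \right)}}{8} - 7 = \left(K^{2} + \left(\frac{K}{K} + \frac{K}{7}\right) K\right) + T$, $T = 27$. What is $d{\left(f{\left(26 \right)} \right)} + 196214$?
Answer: $\frac{364025449}{1855} \approx 1.9624 \cdot 10^{5}$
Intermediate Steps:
$f{\left(K \right)} = 272 + 8 K^{2} + 8 K \left(1 + \frac{K}{7}\right)$ ($f{\left(K \right)} = 56 + 8 \left(\left(K^{2} + \left(\frac{K}{K} + \frac{K}{7}\right) K\right) + 27\right) = 56 + 8 \left(\left(K^{2} + \left(1 + K \frac{1}{7}\right) K\right) + 27\right) = 56 + 8 \left(\left(K^{2} + \left(1 + \frac{K}{7}\right) K\right) + 27\right) = 56 + 8 \left(\left(K^{2} + K \left(1 + \frac{K}{7}\right)\right) + 27\right) = 56 + 8 \left(27 + K^{2} + K \left(1 + \frac{K}{7}\right)\right) = 56 + \left(216 + 8 K^{2} + 8 K \left(1 + \frac{K}{7}\right)\right) = 272 + 8 K^{2} + 8 K \left(1 + \frac{K}{7}\right)$)
$d{\left(b \right)} = 1 + \frac{b}{265}$ ($d{\left(b \right)} = b \frac{1}{265} + 1 = \frac{b}{265} + 1 = 1 + \frac{b}{265}$)
$d{\left(f{\left(26 \right)} \right)} + 196214 = \left(1 + \frac{272 + 8 \cdot 26 + \frac{64 \cdot 26^{2}}{7}}{265}\right) + 196214 = \left(1 + \frac{272 + 208 + \frac{64}{7} \cdot 676}{265}\right) + 196214 = \left(1 + \frac{272 + 208 + \frac{43264}{7}}{265}\right) + 196214 = \left(1 + \frac{1}{265} \cdot \frac{46624}{7}\right) + 196214 = \left(1 + \frac{46624}{1855}\right) + 196214 = \frac{48479}{1855} + 196214 = \frac{364025449}{1855}$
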